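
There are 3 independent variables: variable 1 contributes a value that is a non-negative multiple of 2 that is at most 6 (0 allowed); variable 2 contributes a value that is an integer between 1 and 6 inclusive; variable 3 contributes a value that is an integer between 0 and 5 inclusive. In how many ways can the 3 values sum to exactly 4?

The generating function for the choices is (1 + t^2 + t^4 + t^6)·(t + t^2 + t^3 + t^4 + t^5 + t^6)·(1 + t + t^2 + t^3 + t^4 + t^5); the count is [t^4].
(1 + t^2 + t^4 + t^6) has coefficients 1,0,1,0,1 for degrees 0…4.
(t + t^2 + t^3 + t^4 + t^5 + t^6) has coefficients 0,1,1,1,1 for degrees 0…4.
Finally multiplying by (1 + t + t^2 + t^3 + t^4 + t^5), the product of all factors after the first has coefficients 0,1,2,3,4 for degrees 0…4.
[t^4] = 1·4 + 1·2 + 1·0 = 6.

6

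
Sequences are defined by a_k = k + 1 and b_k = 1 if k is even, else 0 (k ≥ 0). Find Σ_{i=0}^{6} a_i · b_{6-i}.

16

This is [x^6] in the product of the two ordinary generating functions.
Σ = 1·1 + 2·0 + 3·1 + 4·0 + 5·1 + 6·0 + 7·1 = 16.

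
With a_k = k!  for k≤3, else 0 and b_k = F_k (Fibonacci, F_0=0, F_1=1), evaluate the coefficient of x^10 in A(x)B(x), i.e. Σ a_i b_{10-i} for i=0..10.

209

The convolution is the x^10 coefficient of A(x)B(x).
Σ = 1·55 + 1·34 + 2·21 + 6·13 + 0·8 + 0·5 + 0·3 + 0·2 + 0·1 + 0·1 + 0·0 = 209.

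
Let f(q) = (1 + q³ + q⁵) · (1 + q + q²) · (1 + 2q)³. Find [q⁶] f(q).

(1 + q³ + q⁵) has coefficients 1,0,0,1,0,1 for degrees 0…5.
(1 + q + q²) has coefficients 1,1,1,0,0,0,0 for degrees 0…6.
Finally multiplying by (1 + 2q)³, the product of all factors after the first has coefficients 1,7,19,26,20,8,0 for degrees 0…6.
[q⁶] = 1·0 + 1·26 + 1·7 = 33.

33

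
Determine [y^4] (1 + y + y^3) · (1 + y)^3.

(1 + y + y^3) has coefficients 1,1,0,1 for degrees 0…3.
(1 + y)^3 has coefficients 1,3,3,1,0 for degrees 0…4.
[y^4] = 1·0 + 1·1 + 1·3 = 4.

4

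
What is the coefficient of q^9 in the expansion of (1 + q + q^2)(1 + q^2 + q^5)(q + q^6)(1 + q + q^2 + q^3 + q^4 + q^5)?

(1 + q + q^2) has coefficients 1,1,1 for degrees 0…2.
(1 + q^2 + q^5) has coefficients 1,0,1,0,0,1,0,0,0,0 for degrees 0…9.
Multiplying by (q + q^6) gives running coefficients 0,1,0,1,0,0,2,0,1,0 for degrees 0…9.
Finally multiplying by (1 + q + q^2 + q^3 + q^4 + q^5), the product of all factors after the first has coefficients 0,1,1,2,2,2,4,3,4,3 for degrees 0…9.
[q^9] = 1·3 + 1·4 + 1·3 = 10.

10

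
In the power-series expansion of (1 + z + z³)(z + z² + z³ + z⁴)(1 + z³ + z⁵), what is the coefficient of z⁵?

4

(1 + z + z³) has coefficients 1,1,0,1 for degrees 0…3.
(z + z² + z³ + z⁴) has coefficients 0,1,1,1,1,0 for degrees 0…5.
Finally multiplying by (1 + z³ + z⁵), the product of all factors after the first has coefficients 0,1,1,1,2,1 for degrees 0…5.
[z⁵] = 1·1 + 1·2 + 1·1 = 4.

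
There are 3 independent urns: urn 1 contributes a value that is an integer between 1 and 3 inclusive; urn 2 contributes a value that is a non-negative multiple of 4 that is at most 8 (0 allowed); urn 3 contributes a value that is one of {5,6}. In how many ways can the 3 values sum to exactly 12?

The generating function for the choices is (y + y² + y³)·(1 + y⁴ + y⁸)·(y⁵ + y⁶); the count is [y¹²].
(y + y² + y³) has coefficients 0,1,1,1 for degrees 0…3.
(1 + y⁴ + y⁸) has coefficients 1,0,0,0,1,0,0,0,1,0,0,0,0 for degrees 0…12.
Finally multiplying by (y⁵ + y⁶), the product of all factors after the first has coefficients 0,0,0,0,0,1,1,0,0,1,1,0,0 for degrees 0…12.
[y¹²] = 1·0 + 1·1 + 1·1 = 2.

2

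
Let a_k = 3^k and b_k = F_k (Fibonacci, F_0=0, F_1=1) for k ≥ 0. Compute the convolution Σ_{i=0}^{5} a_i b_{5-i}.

140

The convolution is the t^5 coefficient of A(t)B(t).
Σ = 1·5 + 3·3 + 9·2 + 27·1 + 81·1 + 243·0 = 140.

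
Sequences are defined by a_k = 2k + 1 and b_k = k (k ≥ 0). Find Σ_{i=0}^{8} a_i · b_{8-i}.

204

This is [x^8] in the product of the two ordinary generating functions.
Σ = 1·8 + 3·7 + 5·6 + 7·5 + 9·4 + 11·3 + 13·2 + 15·1 + 17·0 = 204.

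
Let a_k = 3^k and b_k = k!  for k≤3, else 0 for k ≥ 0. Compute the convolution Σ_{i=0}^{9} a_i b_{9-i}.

Write out a_i and b_{9-i} for i = 0,…,9 and sum the products.
Σ = 1·0 + 3·0 + 9·0 + 27·0 + 81·0 + 243·0 + 729·6 + 2187·2 + 6561·1 + 19683·1 = 34992.

34992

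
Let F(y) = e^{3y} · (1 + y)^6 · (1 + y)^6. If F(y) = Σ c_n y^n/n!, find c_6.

4871205

The EGF product rule gives c_6 = Σ_{k_1+k_2+k_3=6} C(6; k_1,k_2,k_3) · ∏ g_i(k_i), where e^{3y} gives (3)^k; (1+y)^6 gives the falling factorial (6)_k; (1+y)^6 gives the falling factorial (6)_k.
g_1(k) for k = 0…6: 1, 3, 9, 27, 81, 243, 729.
g_2(k) for k = 0…6: 1, 6, 30, 120, 360, 720, 720.
g_3(k) for k = 0…6: 1, 6, 30, 120, 360, 720, 720.
First combine the last two factors: h(k) = Σ_j C(k,j)·g_2(j)·g_3(k−j) for k = 0…6: 1, 12, 132, 1320, 11880, 95040, 665280.
c_6 = Σ_k C(6,k)·g_1(k)·h(6−k) = 1·1·665280 + 6·3·95040 + 15·9·11880 + 20·27·1320 + 15·81·132 + 6·243·12 + 1·729·1 = 665280 + 1710720 + 1603800 + 712800 + 160380 + 17496 + 729 = 4871205.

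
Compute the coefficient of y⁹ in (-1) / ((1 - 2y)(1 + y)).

Partial fractions give a closed form: a_n = (-2/3)·2^n + (-1/3)·(-1)^n.
At n = 9: a_9 = -341.

-341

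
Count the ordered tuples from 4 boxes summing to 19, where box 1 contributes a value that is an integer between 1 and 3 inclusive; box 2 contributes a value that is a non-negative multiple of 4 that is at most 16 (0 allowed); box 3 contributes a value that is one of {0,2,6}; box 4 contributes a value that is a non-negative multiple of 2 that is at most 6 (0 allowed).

The generating function for the choices is (q + q² + q³)·(1 + q⁴ + q⁸ + q¹² + q¹⁶)·(1 + q² + q⁶)·(1 + q² + q⁴ + q⁶); the count is [q¹⁹].
(q + q² + q³) has coefficients 0,1,1,1 for degrees 0…3.
(1 + q⁴ + q⁸ + q¹² + q¹⁶) has coefficients 1,0,0,0,1,0,0,0,1,0,0,0,1,0,0,0,1,0,0,0 for degrees 0…19.
Multiplying by (1 + q² + q⁶) gives running coefficients 1,0,1,0,1,0,2,0,1,0,2,0,1,0,2,0,1,0,2,0 for degrees 0…19.
Finally multiplying by (1 + q² + q⁴ + q⁶), the product of all factors after the first has coefficients 1,0,2,0,3,0,5,0,5,0,6,0,6,0,6,0,6,0,6,0 for degrees 0…19.
[q¹⁹] = 1·6 + 1·0 + 1·6 = 12.

12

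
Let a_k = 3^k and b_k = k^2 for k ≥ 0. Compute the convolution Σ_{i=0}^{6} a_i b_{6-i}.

This is [x^6] in the product of the two ordinary generating functions.
Σ = 1·36 + 3·25 + 9·16 + 27·9 + 81·4 + 243·1 + 729·0 = 1065.

1065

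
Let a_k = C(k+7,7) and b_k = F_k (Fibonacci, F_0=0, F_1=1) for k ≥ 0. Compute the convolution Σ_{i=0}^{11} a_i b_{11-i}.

77533

The convolution is the x^11 coefficient of A(x)B(x).
Σ = 1·89 + 8·55 + 36·34 + 120·21 + 330·13 + 792·8 + 1716·5 + 3432·3 + 6435·2 + 11440·1 + 19448·1 + 31824·0 = 77533.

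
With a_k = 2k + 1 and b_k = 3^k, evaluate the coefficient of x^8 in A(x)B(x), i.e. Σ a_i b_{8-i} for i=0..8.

19673

This is [x^8] in the product of the two ordinary generating functions.
Σ = 1·6561 + 3·2187 + 5·729 + 7·243 + 9·81 + 11·27 + 13·9 + 15·3 + 17·1 = 19673.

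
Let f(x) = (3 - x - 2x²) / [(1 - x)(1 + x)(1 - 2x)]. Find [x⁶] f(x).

171

The denominator gives the recurrence a_n = 2a_(n−1) + a_(n−2) − 2a_(n−3) for n ≥ 3; the numerator fixes a_0 = 3, a_1 = 5, a_2 = 11.
Iterating: 3, 5, 11, 21, 43, 85, 171, so a_6 = 171.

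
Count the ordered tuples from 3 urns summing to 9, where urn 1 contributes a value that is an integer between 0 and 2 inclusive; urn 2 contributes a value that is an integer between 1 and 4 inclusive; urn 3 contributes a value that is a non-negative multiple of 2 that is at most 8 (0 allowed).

6

The generating function for the choices is (1 + x + x^2)·(x + x^2 + x^3 + x^4)·(1 + x^2 + x^4 + x^6 + x^8); the count is [x^9].
(1 + x + x^2) has coefficients 1,1,1 for degrees 0…2.
(x + x^2 + x^3 + x^4) has coefficients 0,1,1,1,1,0,0,0,0,0 for degrees 0…9.
Finally multiplying by (1 + x^2 + x^4 + x^6 + x^8), the product of all factors after the first has coefficients 0,1,1,2,2,2,2,2,2,2 for degrees 0…9.
[x^9] = 1·2 + 1·2 + 1·2 = 6.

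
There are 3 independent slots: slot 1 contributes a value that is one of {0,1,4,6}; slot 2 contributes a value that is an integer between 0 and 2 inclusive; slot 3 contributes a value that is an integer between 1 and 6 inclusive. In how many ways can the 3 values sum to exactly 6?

8

The generating function for the choices is (1 + x + x^4 + x^6)·(1 + x + x^2)·(x + x^2 + x^3 + x^4 + x^5 + x^6); the count is [x^6].
(1 + x + x^4 + x^6) has coefficients 1,1,0,0,1,0,1 for degrees 0…6.
(1 + x + x^2) has coefficients 1,1,1,0,0,0,0 for degrees 0…6.
Finally multiplying by (x + x^2 + x^3 + x^4 + x^5 + x^6), the product of all factors after the first has coefficients 0,1,2,3,3,3,3 for degrees 0…6.
[x^6] = 1·3 + 1·3 + 1·2 + 1·0 = 8.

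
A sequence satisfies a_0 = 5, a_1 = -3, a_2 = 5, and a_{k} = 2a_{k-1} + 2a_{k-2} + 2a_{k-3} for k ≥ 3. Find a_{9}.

The ordinary generating function has denominator 1 - 2x - 2x^2 - 2x^3.
Iterating the recurrence: a_0,…,a_{9} = 5, -3, 5, 14, 32, 102, 296, 860, 2516, 7344.

7344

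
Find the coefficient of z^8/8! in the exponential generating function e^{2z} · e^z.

The EGF product rule gives c_8 = Σ_{k_1+k_2=8} C(8; k_1,k_2) · ∏ g_i(k_i), where e^{2z} gives (2)^k; e^z gives (1)^k.
g_1(k) for k = 0…8: 1, 2, 4, 8, 16, 32, 64, 128, 256.
g_2(k) for k = 0…8: 1, 1, 1, 1, 1, 1, 1, 1, 1.
c_8 = Σ_k C(8,k)·g_1(k)·g_2(8−k) = 1·1·1 + 8·2·1 + 28·4·1 + 56·8·1 + 70·16·1 + 56·32·1 + 28·64·1 + 8·128·1 + 1·256·1 = 1 + 16 + 112 + 448 + 1120 + 1792 + 1792 + 1024 + 256 = 6561.

6561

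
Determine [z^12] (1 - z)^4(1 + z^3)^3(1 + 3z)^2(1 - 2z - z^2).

(1 - z)^4 has coefficients 1,-4,6,-4,1 for degrees 0…4.
(1 + z^3)^3 has coefficients 1,0,0,3,0,0,3,0,0,1,0,0,0 for degrees 0…12.
Multiplying by (1 + 3z)^2 gives running coefficients 1,6,9,3,18,27,3,18,27,1,6,9,0 for degrees 0…12.
Finally multiplying by (1 - 2z - z^2), the product of all factors after the first has coefficients 1,4,-4,-21,3,-12,-69,-15,-12,-71,-23,-4,-24 for degrees 0…12.
[z^12] = 1·(-24) − 4·(-4) + 6·(-23) − 4·(-71) + 1·(-12) = 126.

126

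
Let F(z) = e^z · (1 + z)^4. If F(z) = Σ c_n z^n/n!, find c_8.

The EGF product rule gives c_8 = Σ_{k_1+k_2=8} C(8; k_1,k_2) · ∏ g_i(k_i), where e^z gives (1)^k; (1+z)^4 gives the falling factorial (4)_k.
g_1(k) for k = 0…8: 1, 1, 1, 1, 1, 1, 1, 1, 1.
g_2(k) for k = 0…8: 1, 4, 12, 24, 24, 0, 0, 0, 0.
c_8 = Σ_k C(8,k)·g_1(k)·g_2(8−k) = 70·1·24 + 56·1·24 + 28·1·12 + 8·1·4 + 1·1·1 = 1680 + 1344 + 336 + 32 + 1 = 3393.

3393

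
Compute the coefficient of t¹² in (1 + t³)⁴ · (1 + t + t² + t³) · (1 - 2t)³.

-51

(1 + t³)⁴ has coefficients 1,0,0,4,0,0,6,0,0,4,0,0,1 for degrees 0…12.
(1 + t + t² + t³) has coefficients 1,1,1,1,0,0,0,0,0,0,0,0,0 for degrees 0…12.
Finally multiplying by (1 - 2t)³, the product of all factors after the first has coefficients 1,-5,7,-1,-2,4,-8,0,0,0,0,0,0 for degrees 0…12.
[t¹²] = 1·0 + 4·0 + 6·(-8) + 4·(-1) + 1·1 = -51.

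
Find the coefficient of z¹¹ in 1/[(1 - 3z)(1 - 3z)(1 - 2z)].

The denominator gives the recurrence a_n = 8a_(n−1) − 21a_(n−2) + 18a_(n−3) for n ≥ 3; the numerator fixes a_0 = 1, a_1 = 8, a_2 = 43.
Iterating: 1, 8, 43, 194, 793, 3044, 11191, 39878, 138805, 474440, 1598419, 5322602, so a_11 = 5322602.

5322602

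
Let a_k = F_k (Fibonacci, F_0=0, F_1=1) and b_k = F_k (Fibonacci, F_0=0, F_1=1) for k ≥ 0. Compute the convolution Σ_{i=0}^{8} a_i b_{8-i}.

The convolution is the t^8 coefficient of A(t)B(t).
Σ = 0·21 + 1·13 + 1·8 + 2·5 + 3·3 + 5·2 + 8·1 + 13·1 + 21·0 = 71.

71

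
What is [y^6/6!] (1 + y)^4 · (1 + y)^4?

The EGF product rule gives c_6 = Σ_{k_1+k_2=6} C(6; k_1,k_2) · ∏ g_i(k_i), where (1+y)^4 gives the falling factorial (4)_k; (1+y)^4 gives the falling factorial (4)_k.
g_1(k) for k = 0…6: 1, 4, 12, 24, 24, 0, 0.
g_2(k) for k = 0…6: 1, 4, 12, 24, 24, 0, 0.
c_6 = Σ_k C(6,k)·g_1(k)·g_2(6−k) = 15·12·24 + 20·24·24 + 15·24·12 = 4320 + 11520 + 4320 = 20160.

20160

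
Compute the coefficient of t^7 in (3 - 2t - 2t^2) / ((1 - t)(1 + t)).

-2

The denominator gives the recurrence a_n = a_(n−2) for n ≥ 3; the numerator fixes a_0 = 3, a_1 = -2, a_2 = 1.
Iterating: 3, -2, 1, -2, 1, -2, 1, -2, so a_7 = -2.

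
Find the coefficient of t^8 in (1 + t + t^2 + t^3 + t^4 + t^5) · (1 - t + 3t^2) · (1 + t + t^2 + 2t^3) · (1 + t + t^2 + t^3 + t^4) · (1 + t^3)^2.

143

(1 + t + t^2 + t^3 + t^4 + t^5) has coefficients 1,1,1,1,1,1 for degrees 0…5.
(1 - t + 3t^2) has coefficients 1,-1,3,0,0,0,0,0,0 for degrees 0…8.
Multiplying by (1 + t + t^2 + 2t^3) gives running coefficients 1,0,3,4,1,6,0,0,0 for degrees 0…8.
Multiplying by (1 + t + t^2 + t^3 + t^4) gives running coefficients 1,1,4,8,9,14,14,11,7 for degrees 0…8.
Finally multiplying by (1 + t^3)^2, the product of all factors after the first has coefficients 1,1,4,10,11,22,31,30,39 for degrees 0…8.
[t^8] = 1·39 + 1·30 + 1·31 + 1·22 + 1·11 + 1·10 = 143.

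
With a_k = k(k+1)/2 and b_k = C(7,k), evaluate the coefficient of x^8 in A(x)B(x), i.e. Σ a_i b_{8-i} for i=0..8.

1696

Write out a_i and b_{8-i} for i = 0,…,8 and sum the products.
Σ = 0·0 + 1·1 + 3·7 + 6·21 + 10·35 + 15·35 + 21·21 + 28·7 + 36·1 = 1696.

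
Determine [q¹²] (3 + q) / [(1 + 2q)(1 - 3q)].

Partial fractions give a closed form: a_n = (1)·(-2)^n + (2)·3^n.
At n = 12: a_12 = 1066978.

1066978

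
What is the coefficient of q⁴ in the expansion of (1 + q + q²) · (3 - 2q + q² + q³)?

(1 + q + q²) has coefficients 1,1,1 for degrees 0…2.
(3 - 2q + q² + q³) has coefficients 3,-2,1,1,0 for degrees 0…4.
[q⁴] = 1·0 + 1·1 + 1·1 = 2.

2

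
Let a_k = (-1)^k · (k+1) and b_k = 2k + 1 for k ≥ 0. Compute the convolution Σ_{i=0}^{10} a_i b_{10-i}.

6

Write out a_i and b_{10-i} for i = 0,…,10 and sum the products.
Σ = 1·21 − 2·19 + 3·17 − 4·15 + 5·13 − 6·11 + 7·9 − 8·7 + 9·5 − 10·3 + 11·1 = 6.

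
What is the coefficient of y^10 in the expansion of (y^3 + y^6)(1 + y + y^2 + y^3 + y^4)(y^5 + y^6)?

(y^3 + y^6) has coefficients 0,0,0,1,0,0,1 for degrees 0…6.
(1 + y + y^2 + y^3 + y^4) has coefficients 1,1,1,1,1,0,0,0,0,0,0 for degrees 0…10.
Finally multiplying by (y^5 + y^6), the product of all factors after the first has coefficients 0,0,0,0,0,1,2,2,2,2,1 for degrees 0…10.
[y^10] = 1·2 + 1·0 = 2.

2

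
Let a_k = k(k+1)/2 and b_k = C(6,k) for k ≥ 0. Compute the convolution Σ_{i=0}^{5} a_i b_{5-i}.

Write out a_i and b_{5-i} for i = 0,…,5 and sum the products.
Σ = 0·6 + 1·15 + 3·20 + 6·15 + 10·6 + 15·1 = 240.

240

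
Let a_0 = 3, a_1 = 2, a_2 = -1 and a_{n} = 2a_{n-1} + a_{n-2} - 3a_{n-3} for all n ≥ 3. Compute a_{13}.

The ordinary generating function has denominator 1 - 2t - t^2 + 3t^3.
Iterating the recurrence: a_0,…,a_{13} = 3, 2, -1, -9, -25, -56, -110, -201, -344, -559, -859, -1245, -1672, -2012.

-2012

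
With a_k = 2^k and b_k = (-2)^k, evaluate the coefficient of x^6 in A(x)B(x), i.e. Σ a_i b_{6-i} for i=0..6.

This is [x^6] in the product of the two ordinary generating functions.
Σ = 1·64 + 2·(-32) + 4·16 + 8·(-8) + 16·4 + 32·(-2) + 64·1 = 64.

64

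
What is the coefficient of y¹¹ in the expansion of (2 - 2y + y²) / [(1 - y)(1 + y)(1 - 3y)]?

The denominator gives the recurrence a_n = 3a_(n−1) + a_(n−2) − 3a_(n−3) for n ≥ 3; the numerator fixes a_0 = 2, a_1 = 4, a_2 = 15.
Iterating: 2, 4, 15, 43, 132, 394, 1185, 3553, 10662, 31984, 95955, 287863, so a_11 = 287863.

287863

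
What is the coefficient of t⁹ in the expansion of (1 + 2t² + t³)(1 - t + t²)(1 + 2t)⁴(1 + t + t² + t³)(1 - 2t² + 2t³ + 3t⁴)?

(1 + 2t² + t³) has coefficients 1,0,2,1 for degrees 0…3.
(1 - t + t²) has coefficients 1,-1,1,0,0,0,0,0,0,0 for degrees 0…9.
Multiplying by (1 + 2t)⁴ gives running coefficients 1,7,17,16,8,16,16,0,0,0 for degrees 0…9.
Multiplying by (1 + t + t² + t³) gives running coefficients 1,8,25,41,48,57,56,40,32,16 for degrees 0…9.
Finally multiplying by (1 - 2t² + 2t³ + 3t⁴), the product of all factors after the first has coefficients 1,8,23,27,17,49,117,145,178,219 for degrees 0…9.
[t⁹] = 1·219 + 2·145 + 1·117 = 626.

626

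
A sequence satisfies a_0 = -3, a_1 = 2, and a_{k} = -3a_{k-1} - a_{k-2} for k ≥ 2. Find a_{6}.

-123

The ordinary generating function has denominator 1 + 3z + z^2.
Iterating the recurrence: a_0,…,a_{6} = -3, 2, -3, 7, -18, 47, -123.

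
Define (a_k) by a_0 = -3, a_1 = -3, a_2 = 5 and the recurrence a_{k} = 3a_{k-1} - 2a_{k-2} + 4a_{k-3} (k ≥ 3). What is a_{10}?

4445

The ordinary generating function has denominator 1 - 3x + 2x^2 - 4x^3.
Iterating the recurrence: a_0,…,a_{10} = -3, -3, 5, 9, 5, 17, 77, 217, 565, 1569, 4445.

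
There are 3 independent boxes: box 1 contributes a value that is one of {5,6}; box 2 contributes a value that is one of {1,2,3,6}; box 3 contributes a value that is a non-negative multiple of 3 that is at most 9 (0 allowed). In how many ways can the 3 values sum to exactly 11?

3

The generating function for the choices is (t⁵ + t⁶)·(t + t² + t³ + t⁶)·(1 + t³ + t⁶ + t⁹); the count is [t¹¹].
(t⁵ + t⁶) has coefficients 0,0,0,0,0,1,1 for degrees 0…6.
(t + t² + t³ + t⁶) has coefficients 0,1,1,1,0,0,1,0,0,0,0,0 for degrees 0…11.
Finally multiplying by (1 + t³ + t⁶ + t⁹), the product of all factors after the first has coefficients 0,1,1,1,1,1,2,1,1,2,1,1 for degrees 0…11.
[t¹¹] = 1·2 + 1·1 = 3.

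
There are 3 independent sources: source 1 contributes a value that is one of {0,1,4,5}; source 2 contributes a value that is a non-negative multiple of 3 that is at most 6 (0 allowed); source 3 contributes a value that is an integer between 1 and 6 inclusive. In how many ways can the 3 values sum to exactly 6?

The generating function for the choices is (1 + q + q^4 + q^5)·(1 + q^3 + q^6)·(q + q^2 + q^3 + q^4 + q^5 + q^6); the count is [q^6].
(1 + q + q^4 + q^5) has coefficients 1,1,0,0,1,1 for degrees 0…5.
(1 + q^3 + q^6) has coefficients 1,0,0,1,0,0,1 for degrees 0…6.
Finally multiplying by (q + q^2 + q^3 + q^4 + q^5 + q^6), the product of all factors after the first has coefficients 0,1,1,1,2,2,2 for degrees 0…6.
[q^6] = 1·2 + 1·2 + 1·1 + 1·1 = 6.

6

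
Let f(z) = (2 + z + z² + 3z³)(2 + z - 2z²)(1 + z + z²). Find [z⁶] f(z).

(2 + z + z² + 3z³) has coefficients 2,1,1,3 for degrees 0…3.
(2 + z - 2z²) has coefficients 2,1,-2,0,0,0,0 for degrees 0…6.
Finally multiplying by (1 + z + z²), the product of all factors after the first has coefficients 2,3,1,-1,-2,0,0 for degrees 0…6.
[z⁶] = 2·0 + 1·0 + 1·(-2) + 3·(-1) = -5.

-5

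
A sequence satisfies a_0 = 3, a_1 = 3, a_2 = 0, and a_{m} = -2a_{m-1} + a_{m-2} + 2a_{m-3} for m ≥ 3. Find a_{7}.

The ordinary generating function has denominator 1 + 2x - x^2 - 2x^3.
Iterating the recurrence: a_0,…,a_{7} = 3, 3, 0, 9, -12, 33, -60, 129.

129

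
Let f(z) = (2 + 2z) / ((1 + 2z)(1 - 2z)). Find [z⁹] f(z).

512

Partial fractions give a closed form: a_n = (1/2)·(-2)^n + (3/2)·2^n.
At n = 9: a_9 = 512.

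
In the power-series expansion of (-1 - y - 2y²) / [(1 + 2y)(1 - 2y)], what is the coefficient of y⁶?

-96

The denominator gives the recurrence a_n = 4a_(n−2) for n ≥ 3; the numerator fixes a_0 = -1, a_1 = -1, a_2 = -6.
Iterating: -1, -1, -6, -4, -24, -16, -96, so a_6 = -96.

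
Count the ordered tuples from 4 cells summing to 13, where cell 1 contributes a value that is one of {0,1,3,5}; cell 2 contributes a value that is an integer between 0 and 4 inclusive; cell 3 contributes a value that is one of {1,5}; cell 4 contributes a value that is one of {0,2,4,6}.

11

The generating function for the choices is (1 + x + x³ + x⁵)·(1 + x + x² + x³ + x⁴)·(x + x⁵)·(1 + x² + x⁴ + x⁶); the count is [x¹³].
(1 + x + x³ + x⁵) has coefficients 1,1,0,1,0,1 for degrees 0…5.
(1 + x + x² + x³ + x⁴) has coefficients 1,1,1,1,1,0,0,0,0,0,0,0,0,0 for degrees 0…13.
Multiplying by (x + x⁵) gives running coefficients 0,1,1,1,1,2,1,1,1,1,0,0,0,0 for degrees 0…13.
Finally multiplying by (1 + x² + x⁴ + x⁶), the product of all factors after the first has coefficients 0,1,1,2,2,4,3,5,4,5,3,4,2,2 for degrees 0…13.
[x¹³] = 1·2 + 1·2 + 1·3 + 1·4 = 11.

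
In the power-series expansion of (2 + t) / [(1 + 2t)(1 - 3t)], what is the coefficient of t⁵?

Partial fractions give a closed form: a_n = (3/5)·(-2)^n + (7/5)·3^n.
At n = 5: a_5 = 321.

321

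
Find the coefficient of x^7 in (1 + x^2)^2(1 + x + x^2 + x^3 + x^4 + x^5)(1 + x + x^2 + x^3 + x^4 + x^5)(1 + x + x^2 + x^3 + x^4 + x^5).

(1 + x^2)^2 has coefficients 1,0,2,0,1 for degrees 0…4.
(1 + x + x^2 + x^3 + x^4 + x^5) has coefficients 1,1,1,1,1,1,0,0 for degrees 0…7.
Multiplying by (1 + x + x^2 + x^3 + x^4 + x^5) gives running coefficients 1,2,3,4,5,6,5,4 for degrees 0…7.
Finally multiplying by (1 + x + x^2 + x^3 + x^4 + x^5), the product of all factors after the first has coefficients 1,3,6,10,15,21,25,27 for degrees 0…7.
[x^7] = 1·27 + 2·21 + 1·10 = 79.

79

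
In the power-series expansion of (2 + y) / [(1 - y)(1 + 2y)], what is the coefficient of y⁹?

-511

Partial fractions give a closed form: a_n = (1)·1^n + (1)·(-2)^n.
At n = 9: a_9 = -511.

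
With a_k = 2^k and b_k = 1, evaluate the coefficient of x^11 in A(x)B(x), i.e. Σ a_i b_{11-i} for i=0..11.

The convolution is the x^11 coefficient of A(x)B(x).
Σ = 1·1 + 2·1 + 4·1 + 8·1 + 16·1 + 32·1 + 64·1 + 128·1 + 256·1 + 512·1 + 1024·1 + 2048·1 = 4095.

4095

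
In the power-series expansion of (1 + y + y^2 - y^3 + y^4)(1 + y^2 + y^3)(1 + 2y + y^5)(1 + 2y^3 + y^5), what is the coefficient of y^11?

7

(1 + y + y^2 - y^3 + y^4) has coefficients 1,1,1,-1,1 for degrees 0…4.
(1 + y^2 + y^3) has coefficients 1,0,1,1,0,0,0,0,0,0,0,0 for degrees 0…11.
Multiplying by (1 + 2y + y^5) gives running coefficients 1,2,1,3,2,1,0,1,1,0,0,0 for degrees 0…11.
Finally multiplying by (1 + 2y^3 + y^5), the product of all factors after the first has coefficients 1,2,1,5,6,4,8,6,6,2,3,2 for degrees 0…11.
[y^11] = 1·2 + 1·3 + 1·2 − 1·6 + 1·6 = 7.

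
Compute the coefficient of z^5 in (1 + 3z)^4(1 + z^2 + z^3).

162

(1 + 3z)^4 has coefficients 1,12,54,108,81 for degrees 0…4.
(1 + z^2 + z^3) has coefficients 1,0,1,1,0,0 for degrees 0…5.
[z^5] = 1·0 + 12·0 + 54·1 + 108·1 + 81·0 = 162.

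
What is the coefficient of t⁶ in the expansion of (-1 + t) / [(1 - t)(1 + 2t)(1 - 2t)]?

-64

Partial fractions give a closed form: a_n = (-1/2)·(-2)^n + (-1/2)·2^n.
At n = 6: a_6 = -64.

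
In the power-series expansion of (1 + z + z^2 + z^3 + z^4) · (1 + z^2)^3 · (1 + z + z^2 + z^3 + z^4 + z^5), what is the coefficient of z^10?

(1 + z + z^2 + z^3 + z^4) has coefficients 1,1,1,1,1 for degrees 0…4.
(1 + z^2)^3 has coefficients 1,0,3,0,3,0,1,0,0,0,0 for degrees 0…10.
Finally multiplying by (1 + z + z^2 + z^3 + z^4 + z^5), the product of all factors after the first has coefficients 1,1,4,4,7,7,7,7,4,4,1 for degrees 0…10.
[z^10] = 1·1 + 1·4 + 1·4 + 1·7 + 1·7 = 23.

23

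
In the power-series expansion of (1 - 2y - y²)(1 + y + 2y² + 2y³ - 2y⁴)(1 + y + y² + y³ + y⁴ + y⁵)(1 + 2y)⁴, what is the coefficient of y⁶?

(1 - 2y - y²) has coefficients 1,-2,-1 for degrees 0…2.
(1 + y + 2y² + 2y³ - 2y⁴) has coefficients 1,1,2,2,-2,0,0 for degrees 0…6.
Multiplying by (1 + y + y² + y³ + y⁴ + y⁵) gives running coefficients 1,2,4,6,4,4,3 for degrees 0…6.
Finally multiplying by (1 + 2y)⁴, the product of all factors after the first has coefficients 1,10,44,118,228,340,387 for degrees 0…6.
[y⁶] = 1·387 − 2·340 − 1·228 = -521.

-521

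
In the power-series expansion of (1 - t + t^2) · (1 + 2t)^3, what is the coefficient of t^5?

8

(1 - t + t^2) has coefficients 1,-1,1 for degrees 0…2.
(1 + 2t)^3 has coefficients 1,6,12,8,0,0 for degrees 0…5.
[t^5] = 1·0 − 1·0 + 1·8 = 8.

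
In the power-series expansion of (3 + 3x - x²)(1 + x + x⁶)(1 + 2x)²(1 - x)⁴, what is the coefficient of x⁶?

-43

(3 + 3x - x²) has coefficients 3,3,-1 for degrees 0…2.
(1 + x + x⁶) has coefficients 1,1,0,0,0,0,1 for degrees 0…6.
Multiplying by (1 + 2x)² gives running coefficients 1,5,8,4,0,0,1 for degrees 0…6.
Finally multiplying by (1 - x)⁴, the product of all factors after the first has coefficients 1,1,-6,-2,13,-3,-7 for degrees 0…6.
[x⁶] = 3·(-7) + 3·(-3) − 1·13 = -43.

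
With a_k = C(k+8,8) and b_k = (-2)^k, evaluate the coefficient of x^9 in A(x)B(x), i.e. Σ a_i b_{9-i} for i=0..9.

The convolution is the x^9 coefficient of A(x)B(x).
Σ = 1·(-512) + 9·256 + 45·(-128) + 165·64 + 495·(-32) + 1287·16 + 3003·(-8) + 6435·4 + 12870·(-2) + 24310·1 = 11630.

11630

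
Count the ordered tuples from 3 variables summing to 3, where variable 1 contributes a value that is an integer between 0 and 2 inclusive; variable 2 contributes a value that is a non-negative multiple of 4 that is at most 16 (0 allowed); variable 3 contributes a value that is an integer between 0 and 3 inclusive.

3

The generating function for the choices is (1 + t + t²)·(1 + t⁴ + t⁸ + t¹² + t¹⁶)·(1 + t + t² + t³); the count is [t³].
(1 + t + t²) has coefficients 1,1,1 for degrees 0…2.
(1 + t⁴ + t⁸ + t¹² + t¹⁶) has coefficients 1,0,0,0 for degrees 0…3.
Finally multiplying by (1 + t + t² + t³), the product of all factors after the first has coefficients 1,1,1,1 for degrees 0…3.
[t³] = 1·1 + 1·1 + 1·1 = 3.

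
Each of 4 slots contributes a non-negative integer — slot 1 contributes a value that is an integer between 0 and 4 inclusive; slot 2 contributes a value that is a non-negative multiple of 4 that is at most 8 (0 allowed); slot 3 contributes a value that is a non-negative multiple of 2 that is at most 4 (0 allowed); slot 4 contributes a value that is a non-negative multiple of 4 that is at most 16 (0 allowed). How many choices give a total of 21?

8

The generating function for the choices is (1 + x + x² + x³ + x⁴)·(1 + x⁴ + x⁸)·(1 + x² + x⁴)·(1 + x⁴ + x⁸ + x¹² + x¹⁶); the count is [x²¹].
(1 + x + x² + x³ + x⁴) has coefficients 1,1,1,1,1 for degrees 0…4.
(1 + x⁴ + x⁸) has coefficients 1,0,0,0,1,0,0,0,1,0,0,0,0,0,0,0,0,0,0,0,0,0 for degrees 0…21.
Multiplying by (1 + x² + x⁴) gives running coefficients 1,0,1,0,2,0,1,0,2,0,1,0,1,0,0,0,0,0,0,0,0,0 for degrees 0…21.
Finally multiplying by (1 + x⁴ + x⁸ + x¹² + x¹⁶), the product of all factors after the first has coefficients 1,0,1,0,3,0,2,0,5,0,3,0,6,0,3,0,6,0,3,0,5,0 for degrees 0…21.
[x²¹] = 1·0 + 1·5 + 1·0 + 1·3 + 1·0 = 8.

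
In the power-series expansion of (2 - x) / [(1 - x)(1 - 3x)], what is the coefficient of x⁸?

The denominator gives the recurrence a_n = 4a_(n−1) − 3a_(n−2) for n ≥ 2; the numerator fixes a_0 = 2, a_1 = 7.
Iterating: 2, 7, 22, 67, 202, 607, 1822, 5467, 16402, so a_8 = 16402.

16402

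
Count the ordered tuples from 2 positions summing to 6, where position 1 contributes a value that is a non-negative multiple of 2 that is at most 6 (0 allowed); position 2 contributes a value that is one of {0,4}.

2

The generating function for the choices is (1 + y^2 + y^4 + y^6)·(1 + y^4); the count is [y^6].
(1 + y^2 + y^4 + y^6) has coefficients 1,0,1,0,1,0,1 for degrees 0…6.
(1 + y^4) has coefficients 1,0,0,0,1,0,0 for degrees 0…6.
[y^6] = 1·0 + 1·1 + 1·0 + 1·1 = 2.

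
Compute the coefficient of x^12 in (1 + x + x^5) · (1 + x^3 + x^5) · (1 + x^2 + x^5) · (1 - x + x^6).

(1 + x + x^5) has coefficients 1,1,0,0,0,1 for degrees 0…5.
(1 + x^3 + x^5) has coefficients 1,0,0,1,0,1,0,0,0,0,0,0,0 for degrees 0…12.
Multiplying by (1 + x^2 + x^5) gives running coefficients 1,0,1,1,0,3,0,1,1,0,1,0,0 for degrees 0…12.
Finally multiplying by (1 - x + x^6), the product of all factors after the first has coefficients 1,-1,1,0,-1,3,-2,1,1,0,1,2,0 for degrees 0…12.
[x^12] = 1·0 + 1·2 + 1·1 = 3.

3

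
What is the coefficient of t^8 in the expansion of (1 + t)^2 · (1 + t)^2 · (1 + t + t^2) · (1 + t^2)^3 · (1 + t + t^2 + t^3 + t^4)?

286

(1 + t)^2 has coefficients 1,2,1 for degrees 0…2.
(1 + t)^2 has coefficients 1,2,1,0,0,0,0,0,0 for degrees 0…8.
Multiplying by (1 + t + t^2) gives running coefficients 1,3,4,3,1,0,0,0,0 for degrees 0…8.
Multiplying by (1 + t^2)^3 gives running coefficients 1,3,7,12,16,18,16,12,7 for degrees 0…8.
Finally multiplying by (1 + t + t^2 + t^3 + t^4), the product of all factors after the first has coefficients 1,4,11,23,39,56,69,74,69 for degrees 0…8.
[t^8] = 1·69 + 2·74 + 1·69 = 286.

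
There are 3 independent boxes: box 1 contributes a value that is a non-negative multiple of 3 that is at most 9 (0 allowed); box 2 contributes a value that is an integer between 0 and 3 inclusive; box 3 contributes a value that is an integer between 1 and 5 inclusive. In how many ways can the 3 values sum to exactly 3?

The generating function for the choices is (1 + x³ + x⁶ + x⁹)·(1 + x + x² + x³)·(x + x² + x³ + x⁴ + x⁵); the count is [x³].
(1 + x³ + x⁶ + x⁹) has coefficients 1,0,0,1 for degrees 0…3.
(1 + x + x² + x³) has coefficients 1,1,1,1 for degrees 0…3.
Finally multiplying by (x + x² + x³ + x⁴ + x⁵), the product of all factors after the first has coefficients 0,1,2,3 for degrees 0…3.
[x³] = 1·3 + 1·0 = 3.

3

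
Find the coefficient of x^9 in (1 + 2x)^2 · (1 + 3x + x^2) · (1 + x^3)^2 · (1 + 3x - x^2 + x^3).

(1 + 2x)^2 has coefficients 1,4,4 for degrees 0…2.
(1 + 3x + x^2) has coefficients 1,3,1,0,0,0,0,0,0,0 for degrees 0…9.
Multiplying by (1 + x^3)^2 gives running coefficients 1,3,1,2,6,2,1,3,1,0 for degrees 0…9.
Finally multiplying by (1 + 3x - x^2 + x^3), the product of all factors after the first has coefficients 1,6,9,3,14,19,3,10,11,1 for degrees 0…9.
[x^9] = 1·1 + 4·11 + 4·10 = 85.

85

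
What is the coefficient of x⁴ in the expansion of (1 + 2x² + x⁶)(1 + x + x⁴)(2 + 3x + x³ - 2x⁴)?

7

(1 + 2x² + x⁶) has coefficients 1,0,2,0,0 for degrees 0…4.
(1 + x + x⁴) has coefficients 1,1,0,0,1 for degrees 0…4.
Finally multiplying by (2 + 3x + x³ - 2x⁴), the product of all factors after the first has coefficients 2,5,3,1,1 for degrees 0…4.
[x⁴] = 1·1 + 2·3 = 7.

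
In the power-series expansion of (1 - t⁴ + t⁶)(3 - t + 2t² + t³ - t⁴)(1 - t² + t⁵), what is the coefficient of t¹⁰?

-3

(1 - t⁴ + t⁶) has coefficients 1,0,0,0,-1,0,1 for degrees 0…6.
(3 - t + 2t² + t³ - t⁴) has coefficients 3,-1,2,1,-1,0,0,0,0,0,0 for degrees 0…10.
Finally multiplying by (1 - t² + t⁵), the product of all factors after the first has coefficients 3,-1,-1,2,-3,2,0,2,1,-1,0 for degrees 0…10.
[t¹⁰] = 1·0 − 1·0 + 1·(-3) = -3.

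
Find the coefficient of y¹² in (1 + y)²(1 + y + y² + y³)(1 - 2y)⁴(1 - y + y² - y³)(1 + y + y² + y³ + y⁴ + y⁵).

(1 + y)² has coefficients 1,2,1 for degrees 0…2.
(1 + y + y² + y³) has coefficients 1,1,1,1,0,0,0,0,0,0,0,0,0 for degrees 0…12.
Multiplying by (1 - 2y)⁴ gives running coefficients 1,-7,17,-15,0,8,-16,16,0,0,0,0,0 for degrees 0…12.
Multiplying by (1 - y + y² - y³) gives running coefficients 1,-8,25,-40,39,-24,-9,40,-40,32,-16,0,0 for degrees 0…12.
Finally multiplying by (1 + y + y² + y³ + y⁴ + y⁵), the product of all factors after the first has coefficients 1,-7,18,-22,17,-7,-17,31,-34,38,-17,7,16 for degrees 0…12.
[y¹²] = 1·16 + 2·7 + 1·(-17) = 13.

13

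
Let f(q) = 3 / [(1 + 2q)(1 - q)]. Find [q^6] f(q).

The denominator gives the recurrence a_n = −a_(n−1) + 2a_(n−2) for n ≥ 2; the numerator fixes a_0 = 3, a_1 = -3.
Iterating: 3, -3, 9, -15, 33, -63, 129, so a_6 = 129.

129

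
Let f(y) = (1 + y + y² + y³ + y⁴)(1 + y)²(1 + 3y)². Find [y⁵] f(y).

63

(1 + y + y² + y³ + y⁴) has coefficients 1,1,1,1,1 for degrees 0…4.
(1 + y)² has coefficients 1,2,1,0,0,0 for degrees 0…5.
Finally multiplying by (1 + 3y)², the product of all factors after the first has coefficients 1,8,22,24,9,0 for degrees 0…5.
[y⁵] = 1·0 + 1·9 + 1·24 + 1·22 + 1·8 = 63.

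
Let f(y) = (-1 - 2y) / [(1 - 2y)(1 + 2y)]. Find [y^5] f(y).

Partial fractions give a closed form: a_n = (-1)·2^n.
At n = 5: a_5 = -32.

-32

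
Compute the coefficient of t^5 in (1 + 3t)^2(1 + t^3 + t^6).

(1 + 3t)^2 has coefficients 1,6,9 for degrees 0…2.
(1 + t^3 + t^6) has coefficients 1,0,0,1,0,0 for degrees 0…5.
[t^5] = 1·0 + 6·0 + 9·1 = 9.

9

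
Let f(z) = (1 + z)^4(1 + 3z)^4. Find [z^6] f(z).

972

(1 + z)^4 has coefficients 1,4,6,4,1 for degrees 0…4.
(1 + 3z)^4 has coefficients 1,12,54,108,81,0,0 for degrees 0…6.
[z^6] = 1·0 + 4·0 + 6·81 + 4·108 + 1·54 = 972.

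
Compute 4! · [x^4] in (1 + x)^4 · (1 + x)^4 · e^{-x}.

641

The EGF product rule gives c_4 = Σ_{k_1+k_2+k_3=4} C(4; k_1,k_2,k_3) · ∏ g_i(k_i), where (1+x)^4 gives the falling factorial (4)_k; (1+x)^4 gives the falling factorial (4)_k; e^{-x} gives (-1)^k.
g_1(k) for k = 0…4: 1, 4, 12, 24, 24.
g_2(k) for k = 0…4: 1, 4, 12, 24, 24.
g_3(k) for k = 0…4: 1, -1, 1, -1, 1.
First combine the last two factors: h(k) = Σ_j C(k,j)·g_2(j)·g_3(k−j) for k = 0…4: 1, 3, 5, -1, -15.
c_4 = Σ_k C(4,k)·g_1(k)·h(4−k) = 1·1·(-15) + 4·4·(-1) + 6·12·5 + 4·24·3 + 1·24·1 = −15 − 16 + 360 + 288 + 24 = 641.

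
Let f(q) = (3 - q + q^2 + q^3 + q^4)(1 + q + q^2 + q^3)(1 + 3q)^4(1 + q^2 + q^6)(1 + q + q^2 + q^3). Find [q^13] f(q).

4769

(3 - q + q^2 + q^3 + q^4) has coefficients 3,-1,1,1,1 for degrees 0…4.
(1 + q + q^2 + q^3) has coefficients 1,1,1,1,0,0,0,0,0,0,0,0,0,0 for degrees 0…13.
Multiplying by (1 + 3q)^4 gives running coefficients 1,13,67,175,255,243,189,81,0,0,0,0,0,0 for degrees 0…13.
Multiplying by (1 + q^2 + q^6) gives running coefficients 1,13,68,188,322,418,445,337,256,256,255,243,189,81 for degrees 0…13.
Finally multiplying by (1 + q + q^2 + q^3), the product of all factors after the first has coefficients 1,14,82,270,591,996,1373,1522,1456,1294,1104,1010,943,768 for degrees 0…13.
[q^13] = 3·768 − 1·943 + 1·1010 + 1·1104 + 1·1294 = 4769.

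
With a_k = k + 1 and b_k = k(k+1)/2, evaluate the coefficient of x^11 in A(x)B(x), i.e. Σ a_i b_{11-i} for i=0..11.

1001

This is [x^11] in the product of the two ordinary generating functions.
Σ = 1·66 + 2·55 + 3·45 + 4·36 + 5·28 + 6·21 + 7·15 + 8·10 + 9·6 + 10·3 + 11·1 + 12·0 = 1001.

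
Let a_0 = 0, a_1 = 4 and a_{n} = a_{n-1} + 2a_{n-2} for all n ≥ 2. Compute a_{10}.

The ordinary generating function has denominator 1 - z - 2z^2.
Iterating the recurrence: a_0,…,a_{10} = 0, 4, 4, 12, 20, 44, 84, 172, 340, 684, 1364.

1364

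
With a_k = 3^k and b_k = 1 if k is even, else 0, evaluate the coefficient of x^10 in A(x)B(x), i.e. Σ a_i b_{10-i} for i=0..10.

This is [x^10] in the product of the two ordinary generating functions.
Σ = 1·1 + 3·0 + 9·1 + 27·0 + 81·1 + 243·0 + 729·1 + 2187·0 + 6561·1 + 19683·0 + 59049·1 = 66430.

66430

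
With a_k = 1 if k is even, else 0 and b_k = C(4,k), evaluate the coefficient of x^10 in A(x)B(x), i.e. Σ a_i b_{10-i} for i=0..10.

This is [x^10] in the product of the two ordinary generating functions.
Σ = 1·0 + 0·0 + 1·0 + 0·0 + 1·0 + 0·0 + 1·1 + 0·4 + 1·6 + 0·4 + 1·1 = 8.

8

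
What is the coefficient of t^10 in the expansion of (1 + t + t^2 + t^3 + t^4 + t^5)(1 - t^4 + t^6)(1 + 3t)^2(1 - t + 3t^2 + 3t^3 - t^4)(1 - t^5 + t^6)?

(1 + t + t^2 + t^3 + t^4 + t^5) has coefficients 1,1,1,1,1,1 for degrees 0…5.
(1 - t^4 + t^6) has coefficients 1,0,0,0,-1,0,1,0,0,0,0 for degrees 0…10.
Multiplying by (1 + 3t)^2 gives running coefficients 1,6,9,0,-1,-6,-8,6,9,0,0 for degrees 0…10.
Multiplying by (1 - t + 3t^2 + 3t^3 - t^4) gives running coefficients 1,5,6,12,43,16,-14,-7,-38,-9,53 for degrees 0…10.
Finally multiplying by (1 - t^5 + t^6), the product of all factors after the first has coefficients 1,5,6,12,43,15,-18,-8,-44,-40,80 for degrees 0…10.
[t^10] = 1·80 + 1·(-40) + 1·(-44) + 1·(-8) + 1·(-18) + 1·15 = -15.

-15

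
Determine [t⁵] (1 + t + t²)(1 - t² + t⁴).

(1 + t + t²) has coefficients 1,1,1 for degrees 0…2.
(1 - t² + t⁴) has coefficients 1,0,-1,0,1,0 for degrees 0…5.
[t⁵] = 1·0 + 1·1 + 1·0 = 1.

1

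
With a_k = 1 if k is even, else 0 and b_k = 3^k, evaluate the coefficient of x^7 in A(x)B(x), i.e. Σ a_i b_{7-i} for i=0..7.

Write out a_i and b_{7-i} for i = 0,…,7 and sum the products.
Σ = 1·2187 + 0·729 + 1·243 + 0·81 + 1·27 + 0·9 + 1·3 + 0·1 = 2460.

2460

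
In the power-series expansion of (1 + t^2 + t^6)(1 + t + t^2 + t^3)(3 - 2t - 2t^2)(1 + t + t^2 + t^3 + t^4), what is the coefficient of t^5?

-5

(1 + t^2 + t^6) has coefficients 1,0,1,0,0,0 for degrees 0…5.
(1 + t + t^2 + t^3) has coefficients 1,1,1,1,0,0 for degrees 0…5.
Multiplying by (3 - 2t - 2t^2) gives running coefficients 3,1,-1,-1,-4,-2 for degrees 0…5.
Finally multiplying by (1 + t + t^2 + t^3 + t^4), the product of all factors after the first has coefficients 3,4,3,2,-2,-7 for degrees 0…5.
[t^5] = 1·(-7) + 1·2 = -5.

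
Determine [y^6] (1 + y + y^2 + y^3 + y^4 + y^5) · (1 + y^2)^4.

(1 + y + y^2 + y^3 + y^4 + y^5) has coefficients 1,1,1,1,1,1 for degrees 0…5.
(1 + y^2)^4 has coefficients 1,0,4,0,6,0,4 for degrees 0…6.
[y^6] = 1·4 + 1·0 + 1·6 + 1·0 + 1·4 + 1·0 = 14.

14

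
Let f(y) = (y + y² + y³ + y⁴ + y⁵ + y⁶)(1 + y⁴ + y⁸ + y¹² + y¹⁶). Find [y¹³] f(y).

2

(y + y² + y³ + y⁴ + y⁵ + y⁶) has coefficients 0,1,1,1,1,1,1 for degrees 0…6.
(1 + y⁴ + y⁸ + y¹² + y¹⁶) has coefficients 1,0,0,0,1,0,0,0,1,0,0,0,1,0 for degrees 0…13.
[y¹³] = 1·1 + 1·0 + 1·0 + 1·0 + 1·1 + 1·0 = 2.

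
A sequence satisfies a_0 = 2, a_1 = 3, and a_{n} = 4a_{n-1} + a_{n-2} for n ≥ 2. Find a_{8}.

80498

The ordinary generating function has denominator 1 - 4q - q^2.
Iterating the recurrence: a_0,…,a_{8} = 2, 3, 14, 59, 250, 1059, 4486, 19003, 80498.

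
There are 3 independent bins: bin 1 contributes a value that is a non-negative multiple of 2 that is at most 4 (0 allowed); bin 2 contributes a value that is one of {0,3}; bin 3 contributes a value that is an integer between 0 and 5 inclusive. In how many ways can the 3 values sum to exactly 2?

2

The generating function for the choices is (1 + y^2 + y^4)·(1 + y^3)·(1 + y + y^2 + y^3 + y^4 + y^5); the count is [y^2].
(1 + y^2 + y^4) has coefficients 1,0,1 for degrees 0…2.
(1 + y^3) has coefficients 1,0,0 for degrees 0…2.
Finally multiplying by (1 + y + y^2 + y^3 + y^4 + y^5), the product of all factors after the first has coefficients 1,1,1 for degrees 0…2.
[y^2] = 1·1 + 1·1 = 2.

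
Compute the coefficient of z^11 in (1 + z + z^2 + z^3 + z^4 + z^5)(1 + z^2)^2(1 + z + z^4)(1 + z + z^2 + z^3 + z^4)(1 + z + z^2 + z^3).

(1 + z + z^2 + z^3 + z^4 + z^5) has coefficients 1,1,1,1,1,1 for degrees 0…5.
(1 + z^2)^2 has coefficients 1,0,2,0,1,0,0,0,0,0,0,0 for degrees 0…11.
Multiplying by (1 + z + z^4) gives running coefficients 1,1,2,2,2,1,2,0,1,0,0,0 for degrees 0…11.
Multiplying by (1 + z + z^2 + z^3 + z^4) gives running coefficients 1,2,4,6,8,8,9,7,6,4,3,1 for degrees 0…11.
Finally multiplying by (1 + z + z^2 + z^3), the product of all factors after the first has coefficients 1,3,7,13,20,26,31,32,30,26,20,14 for degrees 0…11.
[z^11] = 1·14 + 1·20 + 1·26 + 1·30 + 1·32 + 1·31 = 153.

153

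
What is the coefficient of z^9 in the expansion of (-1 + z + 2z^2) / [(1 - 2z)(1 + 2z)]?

The denominator gives the recurrence a_n = 4a_(n−2) for n ≥ 3; the numerator fixes a_0 = -1, a_1 = 1, a_2 = -2.
Iterating: -1, 1, -2, 4, -8, 16, -32, 64, -128, 256, so a_9 = 256.

256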